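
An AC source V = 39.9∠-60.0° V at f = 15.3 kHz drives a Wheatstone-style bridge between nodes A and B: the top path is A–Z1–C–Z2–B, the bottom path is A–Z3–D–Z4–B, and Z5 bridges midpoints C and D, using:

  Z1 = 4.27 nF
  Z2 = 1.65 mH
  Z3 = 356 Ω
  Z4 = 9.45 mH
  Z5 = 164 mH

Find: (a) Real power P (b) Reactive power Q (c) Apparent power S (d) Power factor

Step 1 — Angular frequency: ω = 2π·f = 2π·1.53e+04 = 9.613e+04 rad/s.
Step 2 — Component impedances:
  Z1: Z = 1/(jωC) = -j/(ω·C) = 0 - j2436 Ω
  Z2: Z = jωL = j·9.613e+04·0.00165 = 0 + j158.6 Ω
  Z3: Z = R = 356 Ω
  Z4: Z = jωL = j·9.613e+04·0.00945 = 0 + j908.5 Ω
  Z5: Z = jωL = j·9.613e+04·0.164 = 0 + j1.577e+04 Ω
Step 3 — Bridge requires nodal analysis (the Z5 bridge couples midpoints C and D, so the two paths cannot be reduced to a simple series/parallel combination). Setting node B to ground and injecting 1 A at node A, the 3-node admittance system at A, C, D solves to V_A = Z_AB = 850.3 + j1153 Ω = 1432∠53.6° Ω.
Step 4 — Source phasor: V = 39.9∠-60.0° V = 19.95 - j34.55 V.
Step 5 — Current: I = V / Z = -0.01114 - j0.02553 A = 0.02786∠-113.6° A.
Step 6 — Complex power: S = V·I* = 0.6598 + j0.8944 VA.
Step 7 — Real power: P = Re(S) = 0.6598 W.
Step 8 — Reactive power: Q = Im(S) = 0.8944 VAR.
Step 9 — Apparent power: |S| = 1.111 VA.
Step 10 — Power factor: PF = P/|S| = 0.5937 (lagging).

(a) P = 0.6598 W  (b) Q = 0.8944 VAR  (c) S = 1.111 VA  (d) PF = 0.5937 (lagging)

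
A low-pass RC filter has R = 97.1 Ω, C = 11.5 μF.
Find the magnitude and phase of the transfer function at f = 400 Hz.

Step 1 — Angular frequency: ω = 2π·400 = 2513 rad/s.
Step 2 — Transfer function: H(jω) = 1/(1 + jωRC).
Step 3 — Denominator: 1 + jωRC = 1 + j·2513·97.1·1.15e-05 = 1 + j2.806.
Step 4 — H = 0.1127 - j0.3162.
Step 5 — Magnitude: |H| = 0.3357 (-9.5 dB); phase: φ = -70.4°.

|H| = 0.3357 (-9.5 dB), φ = -70.4°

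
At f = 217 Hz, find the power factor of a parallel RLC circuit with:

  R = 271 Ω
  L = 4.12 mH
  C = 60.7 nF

Step 1 — Angular frequency: ω = 2π·f = 2π·217 = 1363 rad/s.
Step 2 — Component impedances:
  R: Z = R = 271 Ω
  L: Z = jωL = j·1363·0.00412 = 0 + j5.617 Ω
  C: Z = 1/(jωC) = -j/(ω·C) = 0 - j1.208e+04 Ω
Step 3 — Parallel combination: 1/Z_total = 1/R + 1/L + 1/C; Z_total = 0.1165 + j5.618 Ω = 5.619∠88.8° Ω.
Step 4 — Power factor: PF = cos(φ) = Re(Z)/|Z| = 0.1165/5.619 = 0.02073.
Step 5 — Type: Im(Z) = 5.618 ⇒ lagging (phase φ = 88.8°).

PF = 0.02073 (lagging, φ = 88.8°)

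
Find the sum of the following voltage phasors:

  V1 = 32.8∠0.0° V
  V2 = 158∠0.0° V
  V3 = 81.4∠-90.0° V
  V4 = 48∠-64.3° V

Step 1 — Convert each phasor to rectangular form:
  V1 = 32.8·(cos(0.0°) + j·sin(0.0°)) = 32.8 V
  V2 = 158·(cos(0.0°) + j·sin(0.0°)) = 158 V
  V3 = 81.4·(cos(-90.0°) + j·sin(-90.0°)) = 0 - j81.4 V
  V4 = 48·(cos(-64.3°) + j·sin(-64.3°)) = 20.82 - j43.25 V
Step 2 — Sum components: V_total = 211.6 - j124.7 V.
Step 3 — Convert to polar: |V_total| = 245.6 V, ∠V_total = -30.5°.

V_total = 245.6∠-30.5° V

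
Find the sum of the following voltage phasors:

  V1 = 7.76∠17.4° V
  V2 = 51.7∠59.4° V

Step 1 — Convert each phasor to rectangular form:
  V1 = 7.76·(cos(17.4°) + j·sin(17.4°)) = 7.405 + j2.321 V
  V2 = 51.7·(cos(59.4°) + j·sin(59.4°)) = 26.32 + j44.5 V
Step 2 — Sum components: V_total = 33.72 + j46.82 V.
Step 3 — Convert to polar: |V_total| = 57.7 V, ∠V_total = 54.2°.

V_total = 57.7∠54.2° V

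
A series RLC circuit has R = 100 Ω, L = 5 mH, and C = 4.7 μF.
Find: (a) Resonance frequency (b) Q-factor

Step 1 — Resonance condition Im(Z)=0 gives ω₀ = 1/√(LC).
Step 2 — ω₀ = 1/√(0.005·4.7e-06) = 6523 rad/s.
Step 3 — f₀ = ω₀/(2π) = 1038 Hz.
Step 4 — Series Q: Q = ω₀L/R = 6523·0.005/100 = 0.3262.

(a) f₀ = 1038 Hz  (b) Q = 0.3262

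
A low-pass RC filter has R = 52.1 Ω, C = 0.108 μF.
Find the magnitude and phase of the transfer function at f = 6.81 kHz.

Step 1 — Angular frequency: ω = 2π·6810 = 4.279e+04 rad/s.
Step 2 — Transfer function: H(jω) = 1/(1 + jωRC).
Step 3 — Denominator: 1 + jωRC = 1 + j·4.279e+04·52.1·1.08e-07 = 1 + j0.2408.
Step 4 — H = 0.9452 - j0.2276.
Step 5 — Magnitude: |H| = 0.9722 (-0.2 dB); phase: φ = -13.5°.

|H| = 0.9722 (-0.2 dB), φ = -13.5°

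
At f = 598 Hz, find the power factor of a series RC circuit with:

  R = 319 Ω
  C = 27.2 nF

Step 1 — Angular frequency: ω = 2π·f = 2π·598 = 3757 rad/s.
Step 2 — Component impedances:
  R: Z = R = 319 Ω
  C: Z = 1/(jωC) = -j/(ω·C) = 0 - j9785 Ω
Step 3 — Series combination: Z_total = R + C = 319 - j9785 Ω = 9790∠-88.1° Ω.
Step 4 — Power factor: PF = cos(φ) = Re(Z)/|Z| = 319/9790 = 0.03258.
Step 5 — Type: Im(Z) = -9785 ⇒ leading (phase φ = -88.1°).

PF = 0.03258 (leading, φ = -88.1°)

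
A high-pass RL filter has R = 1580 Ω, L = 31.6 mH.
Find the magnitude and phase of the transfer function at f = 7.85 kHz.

Step 1 — Angular frequency: ω = 2π·7850 = 4.932e+04 rad/s.
Step 2 — Transfer function: H(jω) = jωL/(R + jωL).
Step 3 — Numerator jωL = j·1559; denominator R + jωL = 1580 + j1559.
Step 4 — H = 0.4932 + j0.5.
Step 5 — Magnitude: |H| = 0.7023 (-3.1 dB); phase: φ = 45.4°.

|H| = 0.7023 (-3.1 dB), φ = 45.4°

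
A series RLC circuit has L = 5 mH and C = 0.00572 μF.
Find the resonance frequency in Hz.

Step 1 — Resonance condition Im(Z)=0 gives ω₀ = 1/√(LC).
Step 2 — ω₀ = 1/√(0.005·5.72e-09) = 1.87e+05 rad/s.
Step 3 — f₀ = ω₀/(2π) = 2.976e+04 Hz.

f₀ = 2.976e+04 Hz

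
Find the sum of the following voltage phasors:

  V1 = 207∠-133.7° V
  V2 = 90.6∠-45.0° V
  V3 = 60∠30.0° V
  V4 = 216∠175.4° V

Step 1 — Convert each phasor to rectangular form:
  V1 = 207·(cos(-133.7°) + j·sin(-133.7°)) = -143 - j149.7 V
  V2 = 90.6·(cos(-45.0°) + j·sin(-45.0°)) = 64.06 - j64.06 V
  V3 = 60·(cos(30.0°) + j·sin(30.0°)) = 51.96 + j30 V
  V4 = 216·(cos(175.4°) + j·sin(175.4°)) = -215.3 + j17.32 V
Step 2 — Sum components: V_total = -242.3 - j166.4 V.
Step 3 — Convert to polar: |V_total| = 293.9 V, ∠V_total = -145.5°.

V_total = 293.9∠-145.5° V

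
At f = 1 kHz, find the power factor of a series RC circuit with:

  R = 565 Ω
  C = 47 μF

Step 1 — Angular frequency: ω = 2π·f = 2π·1000 = 6283 rad/s.
Step 2 — Component impedances:
  R: Z = R = 565 Ω
  C: Z = 1/(jωC) = -j/(ω·C) = 0 - j3.386 Ω
Step 3 — Series combination: Z_total = R + C = 565 - j3.386 Ω = 565∠-0.3° Ω.
Step 4 — Power factor: PF = cos(φ) = Re(Z)/|Z| = 565/565 = 1.
Step 5 — Type: Im(Z) = -3.386 ⇒ leading (phase φ = -0.3°).

PF = 1 (leading, φ = -0.3°)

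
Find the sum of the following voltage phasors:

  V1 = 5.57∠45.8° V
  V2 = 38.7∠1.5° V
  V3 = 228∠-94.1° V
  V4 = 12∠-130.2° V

Step 1 — Convert each phasor to rectangular form:
  V1 = 5.57·(cos(45.8°) + j·sin(45.8°)) = 3.883 + j3.993 V
  V2 = 38.7·(cos(1.5°) + j·sin(1.5°)) = 38.69 + j1.013 V
  V3 = 228·(cos(-94.1°) + j·sin(-94.1°)) = -16.3 - j227.4 V
  V4 = 12·(cos(-130.2°) + j·sin(-130.2°)) = -7.745 - j9.166 V
Step 2 — Sum components: V_total = 18.52 - j231.6 V.
Step 3 — Convert to polar: |V_total| = 232.3 V, ∠V_total = -85.4°.

V_total = 232.3∠-85.4° V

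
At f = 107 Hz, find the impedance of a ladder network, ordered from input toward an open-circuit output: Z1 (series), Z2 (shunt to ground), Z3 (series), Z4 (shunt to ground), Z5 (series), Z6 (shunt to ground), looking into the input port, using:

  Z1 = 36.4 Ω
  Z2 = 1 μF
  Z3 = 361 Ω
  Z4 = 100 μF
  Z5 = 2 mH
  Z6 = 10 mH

Step 1 — Angular frequency: ω = 2π·f = 2π·107 = 672.3 rad/s.
Step 2 — Component impedances:
  Z1: Z = R = 36.4 Ω
  Z2: Z = 1/(jωC) = -j/(ω·C) = 0 - j1487 Ω
  Z3: Z = R = 361 Ω
  Z4: Z = 1/(jωC) = -j/(ω·C) = 0 - j14.87 Ω
  Z5: Z = jωL = j·672.3·0.002 = 0 + j1.345 Ω
  Z6: Z = jωL = j·672.3·0.01 = 0 + j6.723 Ω
Step 3 — Ladder network (open output): work backward from the far end, alternating series and parallel combinations. Z_in = 385.1 - j67.8 Ω = 391∠-10.0° Ω.

Z = 385.1 - j67.8 Ω = 391∠-10.0° Ω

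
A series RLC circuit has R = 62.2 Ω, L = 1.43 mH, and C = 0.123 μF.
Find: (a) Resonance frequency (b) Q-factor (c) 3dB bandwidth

Step 1 — Resonance condition Im(Z)=0 gives ω₀ = 1/√(LC).
Step 2 — ω₀ = 1/√(0.00143·1.23e-07) = 7.54e+04 rad/s.
Step 3 — f₀ = ω₀/(2π) = 1.2e+04 Hz.
Step 4 — Series Q: Q = ω₀L/R = 7.54e+04·0.00143/62.2 = 1.734.
Step 5 — 3dB bandwidth: Δω = ω₀/Q = 4.35e+04 rad/s; BW = Δω/(2π) = 6923 Hz.

(a) f₀ = 1.2e+04 Hz  (b) Q = 1.734  (c) BW = 6923 Hz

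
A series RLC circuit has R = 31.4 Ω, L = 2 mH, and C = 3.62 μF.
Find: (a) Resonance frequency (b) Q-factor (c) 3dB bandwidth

Step 1 — Resonance: ω₀ = 1/√(LC) = 1/√(0.002·3.62e-06) = 1.175e+04 rad/s.
Step 2 — f₀ = ω₀/(2π) = 1870 Hz.
Step 3 — Series Q: Q = ω₀L/R = 1.175e+04·0.002/31.4 = 0.7486.
Step 4 — Bandwidth: Δω = ω₀/Q = 1.57e+04 rad/s; BW = Δω/(2π) = 2499 Hz.

(a) f₀ = 1870 Hz  (b) Q = 0.7486  (c) BW = 2499 Hz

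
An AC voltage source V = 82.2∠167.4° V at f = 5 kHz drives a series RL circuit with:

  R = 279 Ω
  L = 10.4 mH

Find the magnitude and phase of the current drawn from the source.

Step 1 — Angular frequency: ω = 2π·f = 2π·5000 = 3.142e+04 rad/s.
Step 2 — Component impedances:
  R: Z = R = 279 Ω
  L: Z = jωL = j·3.142e+04·0.0104 = 0 + j326.7 Ω
Step 3 — Series combination: Z_total = R + L = 279 + j326.7 Ω = 429.6∠49.5° Ω.
Step 4 — Source phasor: V = 82.2∠167.4° V = -80.22 + j17.93 V.
Step 5 — Ohm's law: I = V / Z_total = (-80.22 + j17.93) / (279 + j326.7) = -0.08951 + j0.1691 A.
Step 6 — Convert to polar: |I| = 0.1913 A, ∠I = 117.9°.

I = 0.1913∠117.9° A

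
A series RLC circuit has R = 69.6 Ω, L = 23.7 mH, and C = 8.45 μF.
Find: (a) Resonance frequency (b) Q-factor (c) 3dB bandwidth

Step 1 — Resonance: ω₀ = 1/√(LC) = 1/√(0.0237·8.45e-06) = 2235 rad/s.
Step 2 — f₀ = ω₀/(2π) = 355.6 Hz.
Step 3 — Series Q: Q = ω₀L/R = 2235·0.0237/69.6 = 0.7609.
Step 4 — Bandwidth: Δω = ω₀/Q = 2937 rad/s; BW = Δω/(2π) = 467.4 Hz.

(a) f₀ = 355.6 Hz  (b) Q = 0.7609  (c) BW = 467.4 Hz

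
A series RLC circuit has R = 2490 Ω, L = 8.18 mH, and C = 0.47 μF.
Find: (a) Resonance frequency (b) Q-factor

Step 1 — Resonance condition Im(Z)=0 gives ω₀ = 1/√(LC).
Step 2 — ω₀ = 1/√(0.00818·4.7e-07) = 1.613e+04 rad/s.
Step 3 — f₀ = ω₀/(2π) = 2567 Hz.
Step 4 — Series Q: Q = ω₀L/R = 1.613e+04·0.00818/2490 = 0.05298.

(a) f₀ = 2567 Hz  (b) Q = 0.05298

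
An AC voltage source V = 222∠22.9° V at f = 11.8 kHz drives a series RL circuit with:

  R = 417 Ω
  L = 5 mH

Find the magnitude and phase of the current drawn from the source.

Step 1 — Angular frequency: ω = 2π·f = 2π·1.18e+04 = 7.414e+04 rad/s.
Step 2 — Component impedances:
  R: Z = R = 417 Ω
  L: Z = jωL = j·7.414e+04·0.005 = 0 + j370.7 Ω
Step 3 — Series combination: Z_total = R + L = 417 + j370.7 Ω = 558∠41.6° Ω.
Step 4 — Source phasor: V = 222∠22.9° V = 204.5 + j86.39 V.
Step 5 — Ohm's law: I = V / Z_total = (204.5 + j86.39) / (417 + j370.7) = 0.3768 - j0.1278 A.
Step 6 — Convert to polar: |I| = 0.3979 A, ∠I = -18.7°.

I = 0.3979∠-18.7° A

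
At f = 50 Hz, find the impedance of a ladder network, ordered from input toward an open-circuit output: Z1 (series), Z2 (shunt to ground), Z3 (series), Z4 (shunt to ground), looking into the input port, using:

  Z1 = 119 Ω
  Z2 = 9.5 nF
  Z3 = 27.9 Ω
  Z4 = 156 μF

Step 1 — Angular frequency: ω = 2π·f = 2π·50 = 314.2 rad/s.
Step 2 — Component impedances:
  Z1: Z = R = 119 Ω
  Z2: Z = 1/(jωC) = -j/(ω·C) = 0 - j3.351e+05 Ω
  Z3: Z = R = 27.9 Ω
  Z4: Z = 1/(jωC) = -j/(ω·C) = 0 - j20.4 Ω
Step 3 — Ladder network (open output): work backward from the far end, alternating series and parallel combinations. Z_in = 146.9 - j20.41 Ω = 148.3∠-7.9° Ω.

Z = 146.9 - j20.41 Ω = 148.3∠-7.9° Ω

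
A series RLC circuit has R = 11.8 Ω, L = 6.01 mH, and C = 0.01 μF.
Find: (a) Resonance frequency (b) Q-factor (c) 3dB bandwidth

Step 1 — Resonance: ω₀ = 1/√(LC) = 1/√(0.00601·1e-08) = 1.29e+05 rad/s.
Step 2 — f₀ = ω₀/(2π) = 2.053e+04 Hz.
Step 3 — Series Q: Q = ω₀L/R = 1.29e+05·0.00601/11.8 = 65.7.
Step 4 — Bandwidth: Δω = ω₀/Q = 1963 rad/s; BW = Δω/(2π) = 312.5 Hz.

(a) f₀ = 2.053e+04 Hz  (b) Q = 65.7  (c) BW = 312.5 Hz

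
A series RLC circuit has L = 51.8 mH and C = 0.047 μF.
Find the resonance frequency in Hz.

Step 1 — Resonance condition Im(Z)=0 gives ω₀ = 1/√(LC).
Step 2 — ω₀ = 1/√(0.0518·4.7e-08) = 2.027e+04 rad/s.
Step 3 — f₀ = ω₀/(2π) = 3226 Hz.

f₀ = 3226 Hz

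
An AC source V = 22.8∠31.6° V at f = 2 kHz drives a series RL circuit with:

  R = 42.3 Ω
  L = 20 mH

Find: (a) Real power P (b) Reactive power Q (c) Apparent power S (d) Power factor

Step 1 — Angular frequency: ω = 2π·f = 2π·2000 = 1.257e+04 rad/s.
Step 2 — Component impedances:
  R: Z = R = 42.3 Ω
  L: Z = jωL = j·1.257e+04·0.02 = 0 + j251.3 Ω
Step 3 — Series combination: Z_total = R + L = 42.3 + j251.3 Ω = 254.9∠80.4° Ω.
Step 4 — Source phasor: V = 22.8∠31.6° V = 19.42 + j11.95 V.
Step 5 — Current: I = V / Z = 0.05887 - j0.06736 A = 0.08946∠-48.8° A.
Step 6 — Complex power: S = V·I* = 0.3385 + j2.011 VA.
Step 7 — Real power: P = Re(S) = 0.3385 W.
Step 8 — Reactive power: Q = Im(S) = 2.011 VAR.
Step 9 — Apparent power: |S| = 2.04 VA.
Step 10 — Power factor: PF = P/|S| = 0.166 (lagging).

(a) P = 0.3385 W  (b) Q = 2.011 VAR  (c) S = 2.04 VA  (d) PF = 0.166 (lagging)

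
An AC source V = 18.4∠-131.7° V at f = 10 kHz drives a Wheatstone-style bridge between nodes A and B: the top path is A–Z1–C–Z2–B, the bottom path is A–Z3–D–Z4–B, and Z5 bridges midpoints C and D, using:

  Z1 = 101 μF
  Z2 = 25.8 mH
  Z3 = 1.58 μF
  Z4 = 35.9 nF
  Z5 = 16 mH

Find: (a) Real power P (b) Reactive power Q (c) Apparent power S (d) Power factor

Step 1 — Angular frequency: ω = 2π·f = 2π·1e+04 = 6.283e+04 rad/s.
Step 2 — Component impedances:
  Z1: Z = 1/(jωC) = -j/(ω·C) = 0 - j0.1576 Ω
  Z2: Z = jωL = j·6.283e+04·0.0258 = 0 + j1621 Ω
  Z3: Z = 1/(jωC) = -j/(ω·C) = 0 - j10.07 Ω
  Z4: Z = 1/(jωC) = -j/(ω·C) = 0 - j443.3 Ω
  Z5: Z = jωL = j·6.283e+04·0.016 = 0 + j1005 Ω
Step 3 — Bridge requires nodal analysis (the Z5 bridge couples midpoints C and D, so the two paths cannot be reduced to a simple series/parallel combination). Setting node B to ground and injecting 1 A at node A, the 3-node admittance system at A, C, D solves to V_A = Z_AB = 0 - j629.7 Ω = 629.7∠-90.0° Ω.
Step 4 — Source phasor: V = 18.4∠-131.7° V = -12.24 - j13.74 V.
Step 5 — Current: I = V / Z = 0.02182 - j0.01944 A = 0.02922∠-41.7° A.
Step 6 — Complex power: S = V·I* = 0 - j0.5377 VA.
Step 7 — Real power: P = Re(S) = 0 W.
Step 8 — Reactive power: Q = Im(S) = -0.5377 VAR.
Step 9 — Apparent power: |S| = 0.5377 VA.
Step 10 — Power factor: PF = P/|S| = 0 (leading).

(a) P = 0 W  (b) Q = -0.5377 VAR  (c) S = 0.5377 VA  (d) PF = 0 (leading)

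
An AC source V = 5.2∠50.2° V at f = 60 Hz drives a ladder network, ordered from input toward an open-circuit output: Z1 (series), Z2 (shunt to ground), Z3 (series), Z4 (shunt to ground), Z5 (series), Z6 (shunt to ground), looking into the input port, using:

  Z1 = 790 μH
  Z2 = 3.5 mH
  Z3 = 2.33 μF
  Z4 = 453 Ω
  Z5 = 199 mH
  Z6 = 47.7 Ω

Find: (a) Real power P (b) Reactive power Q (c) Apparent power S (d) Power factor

Step 1 — Angular frequency: ω = 2π·f = 2π·60 = 377 rad/s.
Step 2 — Component impedances:
  Z1: Z = jωL = j·377·0.00079 = 0 + j0.2978 Ω
  Z2: Z = jωL = j·377·0.0035 = 0 + j1.319 Ω
  Z3: Z = 1/(jωC) = -j/(ω·C) = 0 - j1138 Ω
  Z4: Z = R = 453 Ω
  Z5: Z = jωL = j·377·0.199 = 0 + j75.02 Ω
  Z6: Z = R = 47.7 Ω
Step 3 — Ladder network (open output): work backward from the far end, alternating series and parallel combinations. Z_in = 7.809e-05 + j1.619 Ω = 1.619∠90.0° Ω.
Step 4 — Source phasor: V = 5.2∠50.2° V = 3.329 + j3.995 V.
Step 5 — Current: I = V / Z = 2.468 - j2.056 A = 3.212∠-39.8° A.
Step 6 — Complex power: S = V·I* = 0.0008057 + j16.7 VA.
Step 7 — Real power: P = Re(S) = 0.0008057 W.
Step 8 — Reactive power: Q = Im(S) = 16.7 VAR.
Step 9 — Apparent power: |S| = 16.7 VA.
Step 10 — Power factor: PF = P/|S| = 4.824e-05 (lagging).

(a) P = 0.0008057 W  (b) Q = 16.7 VAR  (c) S = 16.7 VA  (d) PF = 4.824e-05 (lagging)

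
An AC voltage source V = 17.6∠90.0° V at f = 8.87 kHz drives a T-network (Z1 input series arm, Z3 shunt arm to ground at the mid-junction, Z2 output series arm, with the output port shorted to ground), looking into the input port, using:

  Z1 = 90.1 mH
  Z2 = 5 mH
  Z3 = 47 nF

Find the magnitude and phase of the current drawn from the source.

Step 1 — Angular frequency: ω = 2π·f = 2π·8870 = 5.573e+04 rad/s.
Step 2 — Component impedances:
  Z1: Z = jωL = j·5.573e+04·0.0901 = 0 + j5021 Ω
  Z2: Z = jωL = j·5.573e+04·0.005 = 0 + j278.7 Ω
  Z3: Z = 1/(jωC) = -j/(ω·C) = 0 - j381.8 Ω
Step 3 — With the output port shorted to ground, the output series arm Z2 runs from the junction to ground; the shunt arm Z3 also runs from the junction to ground. They appear in parallel: Z3 || Z2 = 0 + j1032 Ω.
Step 4 — Series with input arm Z1: Z_in = Z1 + (Z3 || Z2) = 0 + j6053 Ω = 6053∠90.0° Ω.
Step 5 — Source phasor: V = 17.6∠90.0° V = 0 + j17.6 V.
Step 6 — Ohm's law: I = V / Z_total = (0 + j17.6) / (0 + j6053) = 0.002908 A.
Step 7 — Convert to polar: |I| = 0.002908 A, ∠I = -0.0°.

I = 0.002908∠-0.0° A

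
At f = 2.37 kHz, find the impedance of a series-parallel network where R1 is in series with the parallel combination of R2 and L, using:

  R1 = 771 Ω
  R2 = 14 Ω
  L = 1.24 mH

Step 1 — Angular frequency: ω = 2π·f = 2π·2370 = 1.489e+04 rad/s.
Step 2 — Component impedances:
  R1: Z = R = 771 Ω
  R2: Z = R = 14 Ω
  L: Z = jωL = j·1.489e+04·0.00124 = 0 + j18.47 Ω
Step 3 — Parallel branch: R2 || L = 1/(1/R2 + 1/L) = 8.89 + j6.74 Ω.
Step 4 — Series with R1: Z_total = R1 + (R2 || L) = 779.9 + j6.74 Ω = 779.9∠0.5° Ω.

Z = 779.9 + j6.74 Ω = 779.9∠0.5° Ω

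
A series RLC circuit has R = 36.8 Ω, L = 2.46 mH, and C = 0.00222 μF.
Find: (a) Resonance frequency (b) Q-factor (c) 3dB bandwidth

Step 1 — Resonance condition Im(Z)=0 gives ω₀ = 1/√(LC).
Step 2 — ω₀ = 1/√(0.00246·2.22e-09) = 4.279e+05 rad/s.
Step 3 — f₀ = ω₀/(2π) = 6.81e+04 Hz.
Step 4 — Series Q: Q = ω₀L/R = 4.279e+05·0.00246/36.8 = 28.61.
Step 5 — 3dB bandwidth: Δω = ω₀/Q = 1.496e+04 rad/s; BW = Δω/(2π) = 2381 Hz.

(a) f₀ = 6.81e+04 Hz  (b) Q = 28.61  (c) BW = 2381 Hz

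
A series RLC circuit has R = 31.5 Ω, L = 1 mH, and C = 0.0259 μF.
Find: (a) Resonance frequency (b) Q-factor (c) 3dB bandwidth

Step 1 — Resonance: ω₀ = 1/√(LC) = 1/√(0.001·2.59e-08) = 1.965e+05 rad/s.
Step 2 — f₀ = ω₀/(2π) = 3.127e+04 Hz.
Step 3 — Series Q: Q = ω₀L/R = 1.965e+05·0.001/31.5 = 6.238.
Step 4 — Bandwidth: Δω = ω₀/Q = 3.15e+04 rad/s; BW = Δω/(2π) = 5013 Hz.

(a) f₀ = 3.127e+04 Hz  (b) Q = 6.238  (c) BW = 5013 Hz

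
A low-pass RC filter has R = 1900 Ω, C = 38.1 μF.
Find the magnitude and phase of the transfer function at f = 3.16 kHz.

Step 1 — Angular frequency: ω = 2π·3160 = 1.985e+04 rad/s.
Step 2 — Transfer function: H(jω) = 1/(1 + jωRC).
Step 3 — Denominator: 1 + jωRC = 1 + j·1.985e+04·1900·3.81e-05 = 1 + j1437.
Step 4 — H = 4.841e-07 - j0.0006958.
Step 5 — Magnitude: |H| = 0.0006958 (-63.2 dB); phase: φ = -90.0°.

|H| = 0.0006958 (-63.2 dB), φ = -90.0°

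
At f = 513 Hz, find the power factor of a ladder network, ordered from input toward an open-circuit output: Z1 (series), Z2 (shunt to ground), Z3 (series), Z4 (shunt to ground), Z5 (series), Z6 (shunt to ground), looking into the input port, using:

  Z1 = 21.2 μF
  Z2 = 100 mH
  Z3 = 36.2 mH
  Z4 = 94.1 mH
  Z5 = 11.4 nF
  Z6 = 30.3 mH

Step 1 — Angular frequency: ω = 2π·f = 2π·513 = 3223 rad/s.
Step 2 — Component impedances:
  Z1: Z = 1/(jωC) = -j/(ω·C) = 0 - j14.63 Ω
  Z2: Z = jωL = j·3223·0.1 = 0 + j322.3 Ω
  Z3: Z = jωL = j·3223·0.0362 = 0 + j116.7 Ω
  Z4: Z = jωL = j·3223·0.0941 = 0 + j303.3 Ω
  Z5: Z = 1/(jωC) = -j/(ω·C) = 0 - j2.721e+04 Ω
  Z6: Z = jωL = j·3223·0.0303 = 0 + j97.67 Ω
Step 3 — Ladder network (open output): work backward from the far end, alternating series and parallel combinations. Z_in = 0 + j168.4 Ω = 168.4∠90.0° Ω.
Step 4 — Power factor: PF = cos(φ) = Re(Z)/|Z| = 0/168.4 = 0.
Step 5 — Type: Im(Z) = 168.4 ⇒ lagging (phase φ = 90.0°).

PF = 0 (lagging, φ = 90.0°)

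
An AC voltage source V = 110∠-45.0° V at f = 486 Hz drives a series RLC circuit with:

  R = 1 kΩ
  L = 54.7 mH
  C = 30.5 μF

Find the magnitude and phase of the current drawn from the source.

Step 1 — Angular frequency: ω = 2π·f = 2π·486 = 3054 rad/s.
Step 2 — Component impedances:
  R: Z = R = 1000 Ω
  L: Z = jωL = j·3054·0.0547 = 0 + j167 Ω
  C: Z = 1/(jωC) = -j/(ω·C) = 0 - j10.74 Ω
Step 3 — Series combination: Z_total = R + L + C = 1000 + j156.3 Ω = 1012∠8.9° Ω.
Step 4 — Source phasor: V = 110∠-45.0° V = 77.78 - j77.78 V.
Step 5 — Ohm's law: I = V / Z_total = (77.78 - j77.78) / (1000 + j156.3) = 0.06406 - j0.08779 A.
Step 6 — Convert to polar: |I| = 0.1087 A, ∠I = -53.9°.

I = 0.1087∠-53.9° A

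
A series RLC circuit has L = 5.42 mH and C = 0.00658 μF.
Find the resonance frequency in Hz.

Step 1 — Resonance condition Im(Z)=0 gives ω₀ = 1/√(LC).
Step 2 — ω₀ = 1/√(0.00542·6.58e-09) = 1.675e+05 rad/s.
Step 3 — f₀ = ω₀/(2π) = 2.665e+04 Hz.

f₀ = 2.665e+04 Hz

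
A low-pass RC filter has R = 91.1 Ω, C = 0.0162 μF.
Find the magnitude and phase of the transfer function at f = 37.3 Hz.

Step 1 — Angular frequency: ω = 2π·37.3 = 234.4 rad/s.
Step 2 — Transfer function: H(jω) = 1/(1 + jωRC).
Step 3 — Denominator: 1 + jωRC = 1 + j·234.4·91.1·1.62e-08 = 1 + j0.0003459.
Step 4 — H = 1 - j0.0003459.
Step 5 — Magnitude: |H| = 1 (-0.0 dB); phase: φ = -0.0°.

|H| = 1 (-0.0 dB), φ = -0.0°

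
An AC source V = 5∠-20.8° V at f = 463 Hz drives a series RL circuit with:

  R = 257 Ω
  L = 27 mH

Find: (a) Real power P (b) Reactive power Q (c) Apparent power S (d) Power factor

Step 1 — Angular frequency: ω = 2π·f = 2π·463 = 2909 rad/s.
Step 2 — Component impedances:
  R: Z = R = 257 Ω
  L: Z = jωL = j·2909·0.027 = 0 + j78.55 Ω
Step 3 — Series combination: Z_total = R + L = 257 + j78.55 Ω = 268.7∠17.0° Ω.
Step 4 — Source phasor: V = 5∠-20.8° V = 4.674 - j1.776 V.
Step 5 — Current: I = V / Z = 0.0147 - j0.0114 A = 0.01861∠-37.8° A.
Step 6 — Complex power: S = V·I* = 0.08897 + j0.02719 VA.
Step 7 — Real power: P = Re(S) = 0.08897 W.
Step 8 — Reactive power: Q = Im(S) = 0.02719 VAR.
Step 9 — Apparent power: |S| = 0.09303 VA.
Step 10 — Power factor: PF = P/|S| = 0.9563 (lagging).

(a) P = 0.08897 W  (b) Q = 0.02719 VAR  (c) S = 0.09303 VA  (d) PF = 0.9563 (lagging)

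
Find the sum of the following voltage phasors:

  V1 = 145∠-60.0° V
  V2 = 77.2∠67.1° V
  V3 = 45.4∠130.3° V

Step 1 — Convert each phasor to rectangular form:
  V1 = 145·(cos(-60.0°) + j·sin(-60.0°)) = 72.5 - j125.6 V
  V2 = 77.2·(cos(67.1°) + j·sin(67.1°)) = 30.04 + j71.12 V
  V3 = 45.4·(cos(130.3°) + j·sin(130.3°)) = -29.36 + j34.63 V
Step 2 — Sum components: V_total = 73.18 - j19.83 V.
Step 3 — Convert to polar: |V_total| = 75.82 V, ∠V_total = -15.2°.

V_total = 75.82∠-15.2° V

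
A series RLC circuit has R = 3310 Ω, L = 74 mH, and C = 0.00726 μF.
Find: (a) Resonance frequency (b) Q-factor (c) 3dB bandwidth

Step 1 — Resonance: ω₀ = 1/√(LC) = 1/√(0.074·7.26e-09) = 4.314e+04 rad/s.
Step 2 — f₀ = ω₀/(2π) = 6867 Hz.
Step 3 — Series Q: Q = ω₀L/R = 4.314e+04·0.074/3310 = 0.9645.
Step 4 — Bandwidth: Δω = ω₀/Q = 4.473e+04 rad/s; BW = Δω/(2π) = 7119 Hz.

(a) f₀ = 6867 Hz  (b) Q = 0.9645  (c) BW = 7119 Hz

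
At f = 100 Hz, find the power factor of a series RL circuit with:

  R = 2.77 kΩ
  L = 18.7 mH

Step 1 — Angular frequency: ω = 2π·f = 2π·100 = 628.3 rad/s.
Step 2 — Component impedances:
  R: Z = R = 2770 Ω
  L: Z = jωL = j·628.3·0.0187 = 0 + j11.75 Ω
Step 3 — Series combination: Z_total = R + L = 2770 + j11.75 Ω = 2770∠0.2° Ω.
Step 4 — Power factor: PF = cos(φ) = Re(Z)/|Z| = 2770/2770 = 1.
Step 5 — Type: Im(Z) = 11.75 ⇒ lagging (phase φ = 0.2°).

PF = 1 (lagging, φ = 0.2°)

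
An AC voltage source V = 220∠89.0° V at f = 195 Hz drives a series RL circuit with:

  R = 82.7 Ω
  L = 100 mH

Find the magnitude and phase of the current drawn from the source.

Step 1 — Angular frequency: ω = 2π·f = 2π·195 = 1225 rad/s.
Step 2 — Component impedances:
  R: Z = R = 82.7 Ω
  L: Z = jωL = j·1225·0.1 = 0 + j122.5 Ω
Step 3 — Series combination: Z_total = R + L = 82.7 + j122.5 Ω = 147.8∠56.0° Ω.
Step 4 — Source phasor: V = 220∠89.0° V = 3.84 + j220 V.
Step 5 — Ohm's law: I = V / Z_total = (3.84 + j220) / (82.7 + j122.5) = 1.248 + j0.811 A.
Step 6 — Convert to polar: |I| = 1.488 A, ∠I = 33.0°.

I = 1.488∠33.0° A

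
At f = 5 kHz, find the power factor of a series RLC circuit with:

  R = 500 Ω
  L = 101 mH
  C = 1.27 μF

Step 1 — Angular frequency: ω = 2π·f = 2π·5000 = 3.142e+04 rad/s.
Step 2 — Component impedances:
  R: Z = R = 500 Ω
  L: Z = jωL = j·3.142e+04·0.101 = 0 + j3173 Ω
  C: Z = 1/(jωC) = -j/(ω·C) = 0 - j25.06 Ω
Step 3 — Series combination: Z_total = R + L + C = 500 + j3148 Ω = 3187∠81.0° Ω.
Step 4 — Power factor: PF = cos(φ) = Re(Z)/|Z| = 500/3187 = 0.1569.
Step 5 — Type: Im(Z) = 3148 ⇒ lagging (phase φ = 81.0°).

PF = 0.1569 (lagging, φ = 81.0°)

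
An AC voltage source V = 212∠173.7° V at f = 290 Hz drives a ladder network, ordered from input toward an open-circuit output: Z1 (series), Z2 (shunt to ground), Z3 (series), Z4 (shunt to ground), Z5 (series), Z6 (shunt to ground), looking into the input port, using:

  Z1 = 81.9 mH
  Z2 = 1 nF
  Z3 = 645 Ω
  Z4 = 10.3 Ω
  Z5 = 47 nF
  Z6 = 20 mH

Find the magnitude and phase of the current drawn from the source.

Step 1 — Angular frequency: ω = 2π·f = 2π·290 = 1822 rad/s.
Step 2 — Component impedances:
  Z1: Z = jωL = j·1822·0.0819 = 0 + j149.2 Ω
  Z2: Z = 1/(jωC) = -j/(ω·C) = 0 - j5.488e+05 Ω
  Z3: Z = R = 645 Ω
  Z4: Z = R = 10.3 Ω
  Z5: Z = 1/(jωC) = -j/(ω·C) = 0 - j1.168e+04 Ω
  Z6: Z = jωL = j·1822·0.02 = 0 + j36.44 Ω
Step 3 — Ladder network (open output): work backward from the far end, alternating series and parallel combinations. Z_in = 655.3 + j148.4 Ω = 671.9∠12.8° Ω.
Step 4 — Source phasor: V = 212∠173.7° V = -210.7 + j23.26 V.
Step 5 — Ohm's law: I = V / Z_total = (-210.7 + j23.26) / (655.3 + j148.4) = -0.2982 + j0.1031 A.
Step 6 — Convert to polar: |I| = 0.3155 A, ∠I = 160.9°.

I = 0.3155∠160.9° A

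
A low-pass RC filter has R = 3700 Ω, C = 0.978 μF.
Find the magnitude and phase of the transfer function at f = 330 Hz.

Step 1 — Angular frequency: ω = 2π·330 = 2073 rad/s.
Step 2 — Transfer function: H(jω) = 1/(1 + jωRC).
Step 3 — Denominator: 1 + jωRC = 1 + j·2073·3700·9.78e-07 = 1 + j7.503.
Step 4 — H = 0.01745 - j0.131.
Step 5 — Magnitude: |H| = 0.1321 (-17.6 dB); phase: φ = -82.4°.

|H| = 0.1321 (-17.6 dB), φ = -82.4°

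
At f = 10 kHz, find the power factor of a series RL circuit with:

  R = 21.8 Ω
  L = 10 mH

Step 1 — Angular frequency: ω = 2π·f = 2π·1e+04 = 6.283e+04 rad/s.
Step 2 — Component impedances:
  R: Z = R = 21.8 Ω
  L: Z = jωL = j·6.283e+04·0.01 = 0 + j628.3 Ω
Step 3 — Series combination: Z_total = R + L = 21.8 + j628.3 Ω = 628.7∠88.0° Ω.
Step 4 — Power factor: PF = cos(φ) = Re(Z)/|Z| = 21.8/628.7 = 0.03467.
Step 5 — Type: Im(Z) = 628.3 ⇒ lagging (phase φ = 88.0°).

PF = 0.03467 (lagging, φ = 88.0°)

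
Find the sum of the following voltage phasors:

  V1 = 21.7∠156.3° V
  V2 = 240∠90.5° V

Step 1 — Convert each phasor to rectangular form:
  V1 = 21.7·(cos(156.3°) + j·sin(156.3°)) = -19.87 + j8.722 V
  V2 = 240·(cos(90.5°) + j·sin(90.5°)) = -2.094 + j240 V
Step 2 — Sum components: V_total = -21.96 + j248.7 V.
Step 3 — Convert to polar: |V_total| = 249.7 V, ∠V_total = 95.0°.

V_total = 249.7∠95.0° V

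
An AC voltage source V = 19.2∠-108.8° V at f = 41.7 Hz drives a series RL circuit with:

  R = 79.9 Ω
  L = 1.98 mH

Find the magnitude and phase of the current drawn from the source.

Step 1 — Angular frequency: ω = 2π·f = 2π·41.7 = 262 rad/s.
Step 2 — Component impedances:
  R: Z = R = 79.9 Ω
  L: Z = jωL = j·262·0.00198 = 0 + j0.5188 Ω
Step 3 — Series combination: Z_total = R + L = 79.9 + j0.5188 Ω = 79.9∠0.4° Ω.
Step 4 — Source phasor: V = 19.2∠-108.8° V = -6.188 - j18.18 V.
Step 5 — Ohm's law: I = V / Z_total = (-6.188 - j18.18) / (79.9 + j0.5188) = -0.07891 - j0.227 A.
Step 6 — Convert to polar: |I| = 0.2403 A, ∠I = -109.2°.

I = 0.2403∠-109.2° A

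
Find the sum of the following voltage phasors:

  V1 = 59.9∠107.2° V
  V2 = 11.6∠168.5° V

Step 1 — Convert each phasor to rectangular form:
  V1 = 59.9·(cos(107.2°) + j·sin(107.2°)) = -17.71 + j57.22 V
  V2 = 11.6·(cos(168.5°) + j·sin(168.5°)) = -11.37 + j2.313 V
Step 2 — Sum components: V_total = -29.08 + j59.53 V.
Step 3 — Convert to polar: |V_total| = 66.26 V, ∠V_total = 116.0°.

V_total = 66.26∠116.0° V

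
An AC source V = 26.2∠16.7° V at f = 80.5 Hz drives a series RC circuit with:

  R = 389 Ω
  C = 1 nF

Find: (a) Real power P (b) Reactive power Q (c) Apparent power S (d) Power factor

Step 1 — Angular frequency: ω = 2π·f = 2π·80.5 = 505.8 rad/s.
Step 2 — Component impedances:
  R: Z = R = 389 Ω
  C: Z = 1/(jωC) = -j/(ω·C) = 0 - j1.977e+06 Ω
Step 3 — Series combination: Z_total = R + C = 389 - j1.977e+06 Ω = 1.977e+06∠-90.0° Ω.
Step 4 — Source phasor: V = 26.2∠16.7° V = 25.09 + j7.529 V.
Step 5 — Current: I = V / Z = -3.806e-06 + j1.269e-05 A = 1.325e-05∠106.7° A.
Step 6 — Complex power: S = V·I* = 6.831e-08 - j0.0003472 VA.
Step 7 — Real power: P = Re(S) = 6.831e-08 W.
Step 8 — Reactive power: Q = Im(S) = -0.0003472 VAR.
Step 9 — Apparent power: |S| = 0.0003472 VA.
Step 10 — Power factor: PF = P/|S| = 0.0001968 (leading).

(a) P = 6.831e-08 W  (b) Q = -0.0003472 VAR  (c) S = 0.0003472 VA  (d) PF = 0.0001968 (leading)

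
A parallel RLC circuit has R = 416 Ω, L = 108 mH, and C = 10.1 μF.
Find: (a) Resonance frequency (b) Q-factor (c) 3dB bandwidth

Step 1 — Resonance: ω₀ = 1/√(LC) = 1/√(0.108·1.01e-05) = 957.5 rad/s.
Step 2 — f₀ = ω₀/(2π) = 152.4 Hz.
Step 3 — Parallel Q: Q = R/(ω₀L) = 416/(957.5·0.108) = 4.023.
Step 4 — Bandwidth: Δω = ω₀/Q = 238 rad/s; BW = Δω/(2π) = 37.88 Hz.

(a) f₀ = 152.4 Hz  (b) Q = 4.023  (c) BW = 37.88 Hz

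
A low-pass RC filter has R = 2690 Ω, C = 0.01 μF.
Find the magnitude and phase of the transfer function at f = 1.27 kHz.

Step 1 — Angular frequency: ω = 2π·1270 = 7980 rad/s.
Step 2 — Transfer function: H(jω) = 1/(1 + jωRC).
Step 3 — Denominator: 1 + jωRC = 1 + j·7980·2690·1e-08 = 1 + j0.2147.
Step 4 — H = 0.956 - j0.2052.
Step 5 — Magnitude: |H| = 0.9777 (-0.2 dB); phase: φ = -12.1°.

|H| = 0.9777 (-0.2 dB), φ = -12.1°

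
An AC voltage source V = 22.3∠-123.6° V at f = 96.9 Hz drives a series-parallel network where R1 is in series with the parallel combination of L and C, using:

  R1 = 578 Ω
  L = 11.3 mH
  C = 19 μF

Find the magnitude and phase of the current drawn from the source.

Step 1 — Angular frequency: ω = 2π·f = 2π·96.9 = 608.8 rad/s.
Step 2 — Component impedances:
  R1: Z = R = 578 Ω
  L: Z = jωL = j·608.8·0.0113 = 0 + j6.88 Ω
  C: Z = 1/(jωC) = -j/(ω·C) = 0 - j86.45 Ω
Step 3 — Parallel branch: L || C = 1/(1/L + 1/C) = 0 + j7.475 Ω.
Step 4 — Series with R1: Z_total = R1 + (L || C) = 578 + j7.475 Ω = 578∠0.7° Ω.
Step 5 — Source phasor: V = 22.3∠-123.6° V = -12.34 - j18.57 V.
Step 6 — Ohm's law: I = V / Z_total = (-12.34 - j18.57) / (578 + j7.475) = -0.02176 - j0.03185 A.
Step 7 — Convert to polar: |I| = 0.03858 A, ∠I = -124.3°.

I = 0.03858∠-124.3° A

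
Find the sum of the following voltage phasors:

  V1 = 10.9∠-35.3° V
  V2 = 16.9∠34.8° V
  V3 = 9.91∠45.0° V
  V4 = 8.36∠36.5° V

Step 1 — Convert each phasor to rectangular form:
  V1 = 10.9·(cos(-35.3°) + j·sin(-35.3°)) = 8.896 - j6.299 V
  V2 = 16.9·(cos(34.8°) + j·sin(34.8°)) = 13.88 + j9.645 V
  V3 = 9.91·(cos(45.0°) + j·sin(45.0°)) = 7.007 + j7.007 V
  V4 = 8.36·(cos(36.5°) + j·sin(36.5°)) = 6.72 + j4.973 V
Step 2 — Sum components: V_total = 36.5 + j15.33 V.
Step 3 — Convert to polar: |V_total| = 39.59 V, ∠V_total = 22.8°.

V_total = 39.59∠22.8° V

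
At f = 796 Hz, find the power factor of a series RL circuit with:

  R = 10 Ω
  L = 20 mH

Step 1 — Angular frequency: ω = 2π·f = 2π·796 = 5001 rad/s.
Step 2 — Component impedances:
  R: Z = R = 10 Ω
  L: Z = jωL = j·5001·0.02 = 0 + j100 Ω
Step 3 — Series combination: Z_total = R + L = 10 + j100 Ω = 100.5∠84.3° Ω.
Step 4 — Power factor: PF = cos(φ) = Re(Z)/|Z| = 10/100.527 = 0.09948.
Step 5 — Type: Im(Z) = 100 ⇒ lagging (phase φ = 84.3°).

PF = 0.09948 (lagging, φ = 84.3°)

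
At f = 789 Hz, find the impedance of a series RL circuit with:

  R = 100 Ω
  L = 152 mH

Step 1 — Angular frequency: ω = 2π·f = 2π·789 = 4957 rad/s.
Step 2 — Component impedances:
  R: Z = R = 100 Ω
  L: Z = jωL = j·4957·0.152 = 0 + j753.5 Ω
Step 3 — Series combination: Z_total = R + L = 100 + j753.5 Ω = 760.1∠82.4° Ω.

Z = 100 + j753.5 Ω = 760.1∠82.4° Ω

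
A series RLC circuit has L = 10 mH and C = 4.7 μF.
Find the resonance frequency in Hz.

Step 1 — Resonance condition Im(Z)=0 gives ω₀ = 1/√(LC).
Step 2 — ω₀ = 1/√(0.01·4.7e-06) = 4613 rad/s.
Step 3 — f₀ = ω₀/(2π) = 734.1 Hz.

f₀ = 734.1 Hz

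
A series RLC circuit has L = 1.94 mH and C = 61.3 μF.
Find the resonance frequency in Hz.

Step 1 — Resonance condition Im(Z)=0 gives ω₀ = 1/√(LC).
Step 2 — ω₀ = 1/√(0.00194·6.13e-05) = 2900 rad/s.
Step 3 — f₀ = ω₀/(2π) = 461.5 Hz.

f₀ = 461.5 Hz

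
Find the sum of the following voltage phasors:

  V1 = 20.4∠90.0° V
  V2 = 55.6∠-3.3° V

Step 1 — Convert each phasor to rectangular form:
  V1 = 20.4·(cos(90.0°) + j·sin(90.0°)) = 0 + j20.4 V
  V2 = 55.6·(cos(-3.3°) + j·sin(-3.3°)) = 55.51 - j3.201 V
Step 2 — Sum components: V_total = 55.51 + j17.2 V.
Step 3 — Convert to polar: |V_total| = 58.11 V, ∠V_total = 17.2°.

V_total = 58.11∠17.2° V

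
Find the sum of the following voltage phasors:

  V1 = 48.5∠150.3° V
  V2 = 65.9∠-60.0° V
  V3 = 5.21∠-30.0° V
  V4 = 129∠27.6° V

Step 1 — Convert each phasor to rectangular form:
  V1 = 48.5·(cos(150.3°) + j·sin(150.3°)) = -42.13 + j24.03 V
  V2 = 65.9·(cos(-60.0°) + j·sin(-60.0°)) = 32.95 - j57.07 V
  V3 = 5.21·(cos(-30.0°) + j·sin(-30.0°)) = 4.512 - j2.605 V
  V4 = 129·(cos(27.6°) + j·sin(27.6°)) = 114.3 + j59.77 V
Step 2 — Sum components: V_total = 109.7 + j24.12 V.
Step 3 — Convert to polar: |V_total| = 112.3 V, ∠V_total = 12.4°.

V_total = 112.3∠12.4° V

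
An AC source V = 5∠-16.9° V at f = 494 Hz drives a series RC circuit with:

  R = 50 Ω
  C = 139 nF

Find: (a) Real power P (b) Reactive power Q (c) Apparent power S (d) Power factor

Step 1 — Angular frequency: ω = 2π·f = 2π·494 = 3104 rad/s.
Step 2 — Component impedances:
  R: Z = R = 50 Ω
  C: Z = 1/(jωC) = -j/(ω·C) = 0 - j2318 Ω
Step 3 — Series combination: Z_total = R + C = 50 - j2318 Ω = 2318∠-88.8° Ω.
Step 4 — Source phasor: V = 5∠-16.9° V = 4.784 - j1.454 V.
Step 5 — Current: I = V / Z = 0.0006713 + j0.00205 A = 0.002157∠71.9° A.
Step 6 — Complex power: S = V·I* = 0.0002326 - j0.01078 VA.
Step 7 — Real power: P = Re(S) = 0.0002326 W.
Step 8 — Reactive power: Q = Im(S) = -0.01078 VAR.
Step 9 — Apparent power: |S| = 0.01078 VA.
Step 10 — Power factor: PF = P/|S| = 0.02157 (leading).

(a) P = 0.0002326 W  (b) Q = -0.01078 VAR  (c) S = 0.01078 VA  (d) PF = 0.02157 (leading)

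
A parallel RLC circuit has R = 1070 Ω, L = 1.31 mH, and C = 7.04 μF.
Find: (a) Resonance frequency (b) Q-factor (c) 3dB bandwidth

Step 1 — Resonance: ω₀ = 1/√(LC) = 1/√(0.00131·7.04e-06) = 1.041e+04 rad/s.
Step 2 — f₀ = ω₀/(2π) = 1657 Hz.
Step 3 — Parallel Q: Q = R/(ω₀L) = 1070/(1.041e+04·0.00131) = 78.44.
Step 4 — Bandwidth: Δω = ω₀/Q = 132.8 rad/s; BW = Δω/(2π) = 21.13 Hz.

(a) f₀ = 1657 Hz  (b) Q = 78.44  (c) BW = 21.13 Hz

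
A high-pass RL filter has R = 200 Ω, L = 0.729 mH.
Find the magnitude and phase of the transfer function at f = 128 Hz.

Step 1 — Angular frequency: ω = 2π·128 = 804.2 rad/s.
Step 2 — Transfer function: H(jω) = jωL/(R + jωL).
Step 3 — Numerator jωL = j·0.5863; denominator R + jωL = 200 + j0.5863.
Step 4 — H = 8.594e-06 + j0.002931.
Step 5 — Magnitude: |H| = 0.002931 (-50.7 dB); phase: φ = 89.8°.

|H| = 0.002931 (-50.7 dB), φ = 89.8°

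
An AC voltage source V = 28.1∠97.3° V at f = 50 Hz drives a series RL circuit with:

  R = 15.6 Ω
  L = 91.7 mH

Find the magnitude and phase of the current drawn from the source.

Step 1 — Angular frequency: ω = 2π·f = 2π·50 = 314.2 rad/s.
Step 2 — Component impedances:
  R: Z = R = 15.6 Ω
  L: Z = jωL = j·314.2·0.0917 = 0 + j28.81 Ω
Step 3 — Series combination: Z_total = R + L = 15.6 + j28.81 Ω = 32.76∠61.6° Ω.
Step 4 — Source phasor: V = 28.1∠97.3° V = -3.571 + j27.87 V.
Step 5 — Ohm's law: I = V / Z_total = (-3.571 + j27.87) / (15.6 + j28.81) = 0.6962 + j0.501 A.
Step 6 — Convert to polar: |I| = 0.8577 A, ∠I = 35.7°.

I = 0.8577∠35.7° A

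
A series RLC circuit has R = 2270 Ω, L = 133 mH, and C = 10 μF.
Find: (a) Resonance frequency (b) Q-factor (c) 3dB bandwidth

Step 1 — Resonance condition Im(Z)=0 gives ω₀ = 1/√(LC).
Step 2 — ω₀ = 1/√(0.133·1e-05) = 867.1 rad/s.
Step 3 — f₀ = ω₀/(2π) = 138 Hz.
Step 4 — Series Q: Q = ω₀L/R = 867.1·0.133/2270 = 0.0508.
Step 5 — 3dB bandwidth: Δω = ω₀/Q = 1.707e+04 rad/s; BW = Δω/(2π) = 2716 Hz.

(a) f₀ = 138 Hz  (b) Q = 0.0508  (c) BW = 2716 Hz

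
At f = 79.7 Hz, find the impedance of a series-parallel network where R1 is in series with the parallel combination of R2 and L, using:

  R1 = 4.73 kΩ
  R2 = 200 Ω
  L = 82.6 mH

Step 1 — Angular frequency: ω = 2π·f = 2π·79.7 = 500.8 rad/s.
Step 2 — Component impedances:
  R1: Z = R = 4730 Ω
  R2: Z = R = 200 Ω
  L: Z = jωL = j·500.8·0.0826 = 0 + j41.36 Ω
Step 3 — Parallel branch: R2 || L = 1/(1/R2 + 1/L) = 8.204 + j39.67 Ω.
Step 4 — Series with R1: Z_total = R1 + (R2 || L) = 4738 + j39.67 Ω = 4738∠0.5° Ω.

Z = 4738 + j39.67 Ω = 4738∠0.5° Ω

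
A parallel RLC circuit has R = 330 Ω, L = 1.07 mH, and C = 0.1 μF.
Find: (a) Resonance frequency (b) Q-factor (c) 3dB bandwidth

Step 1 — Resonance: ω₀ = 1/√(LC) = 1/√(0.00107·1e-07) = 9.667e+04 rad/s.
Step 2 — f₀ = ω₀/(2π) = 1.539e+04 Hz.
Step 3 — Parallel Q: Q = R/(ω₀L) = 330/(9.667e+04·0.00107) = 3.19.
Step 4 — Bandwidth: Δω = ω₀/Q = 3.03e+04 rad/s; BW = Δω/(2π) = 4823 Hz.

(a) f₀ = 1.539e+04 Hz  (b) Q = 3.19  (c) BW = 4823 Hz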